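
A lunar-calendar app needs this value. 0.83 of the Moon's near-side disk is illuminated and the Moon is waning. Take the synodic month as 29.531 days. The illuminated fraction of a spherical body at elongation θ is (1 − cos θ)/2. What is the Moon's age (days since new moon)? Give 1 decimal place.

From f = (1 − cos θ)/2: cos θ = 1 − 2×0.83 = -0.660; arccos → 131.3°.
Since the Moon is past full (waning), take the reflex angle: θ = 360° − 131.3° = 228.7°.
At 360°/29.531 d per day, 228.7° corresponds to 18.76 days.

18.8 days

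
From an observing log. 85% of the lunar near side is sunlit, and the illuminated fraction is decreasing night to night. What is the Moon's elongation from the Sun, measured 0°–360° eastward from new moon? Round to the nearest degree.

Invert f = (1 − cos θ)/2 to get cos θ = 1 − 2(0.85) = -0.700, hence θ₀ = arccos -0.700 = 134.4°.
A waning Moon lies in 180°–360°, so θ = 360° − 134.4° = 225.6°.

226°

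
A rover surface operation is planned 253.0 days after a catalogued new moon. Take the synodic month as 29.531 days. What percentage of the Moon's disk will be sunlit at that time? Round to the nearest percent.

96%

Reduce mod P: 253.0 − 8×29.531 = 16.75 d into the current lunation.
Elongation θ = 360° × 16.75/29.531 ≈ 204.2°.
With cos θ = (-0.912), the lit fraction is (1 − (-0.912))/2 ≈ 0.956, so 96%.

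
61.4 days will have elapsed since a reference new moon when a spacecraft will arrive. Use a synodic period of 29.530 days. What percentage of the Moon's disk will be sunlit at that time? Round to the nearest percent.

6%

61.4/29.530 = 2.079 lunations, so 2 complete cycles and 2.34 d into the next.
The Moon has covered 2.34/29.530 of its cycle, so θ ≈ 360° × 2.34/29.530 = 28.5°.
Illuminated fraction = (1 − cos 28.5°)/2 = (1 − 0.879)/2 ≈ 0.061, so 6%.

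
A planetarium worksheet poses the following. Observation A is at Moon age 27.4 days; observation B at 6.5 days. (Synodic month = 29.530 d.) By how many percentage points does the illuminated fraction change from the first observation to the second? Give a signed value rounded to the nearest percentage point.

+36 pp

First observation: θ = 360°·27.4/29.530 = 334.0°, so f = 0.050.
Second observation: θ = 79.2°, f = 0.407.
Δf = 0.407 − 0.050 = +0.356, i.e. +36 pp.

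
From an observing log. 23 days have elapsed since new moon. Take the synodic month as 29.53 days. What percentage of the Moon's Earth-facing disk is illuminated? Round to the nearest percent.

41%

The Moon has covered 23/29.53 of its cycle, so θ ≈ 360° × 23/29.53 = 280.4°.
cos 280.4° = 0.180, so f = (1 − 0.180)/2 = 0.410, so 41%.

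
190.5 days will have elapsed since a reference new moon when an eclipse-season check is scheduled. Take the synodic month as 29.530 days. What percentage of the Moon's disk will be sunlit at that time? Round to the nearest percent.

190.5 d spans 6 complete synodic months (6 × 29.530 = 177.18 d) plus 13.32 d.
Elongation θ = 360° × 13.32/29.530 ≈ 162.4°.
cos 162.4° = (-0.953), so f = (1 − (-0.953))/2 = 0.977, so 98%.

98%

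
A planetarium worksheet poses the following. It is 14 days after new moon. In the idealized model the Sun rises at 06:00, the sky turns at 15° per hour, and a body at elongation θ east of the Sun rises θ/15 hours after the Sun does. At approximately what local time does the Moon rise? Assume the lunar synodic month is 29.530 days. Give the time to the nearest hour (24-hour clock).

17:00

The Moon has covered 14/29.530 of its cycle, so θ ≈ 360° × 14/29.530 = 170.7°.
Delay after the Sun = 170.7° / (15°/h) ≈ 11.38 h.
06:00 + 11.38 h ≈ 17:23 → 17:00 to the nearest hour.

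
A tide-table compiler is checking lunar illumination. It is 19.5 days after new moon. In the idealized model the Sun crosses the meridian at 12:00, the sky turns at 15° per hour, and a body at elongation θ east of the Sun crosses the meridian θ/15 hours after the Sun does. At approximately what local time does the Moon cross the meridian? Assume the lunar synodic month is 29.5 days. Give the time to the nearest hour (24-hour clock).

Phase angle: θ = 360°·(19.5 d)/(29.5 d) = 238.0°.
The Moon trails the Sun by θ/15 = 238.0/15 ≈ 15.86 hours.
12:00 + 15.86 h ≈ 03:52 → 04:00 to the nearest hour.

04:00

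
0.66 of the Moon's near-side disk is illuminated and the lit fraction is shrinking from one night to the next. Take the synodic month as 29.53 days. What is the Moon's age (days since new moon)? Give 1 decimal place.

20.6 days

From f = (1 − cos θ)/2: cos θ = 1 − 2×0.66 = -0.320; arccos → 108.7°.
Waning ⇒ past full, so θ = 360° − 108.7° = 251.3°.
Age = 29.53 × 251.3°/360° ≈ 20.62 days.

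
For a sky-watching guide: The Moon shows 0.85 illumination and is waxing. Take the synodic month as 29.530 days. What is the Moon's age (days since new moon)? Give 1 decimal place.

11.0 days

From f = (1 − cos θ)/2: cos θ = 1 − 2×0.85 = -0.700; arccos → 134.4°.
Before full moon the principal value applies: θ = 134.4°.
Age = 29.530 × 134.4°/360° ≈ 11.03 days.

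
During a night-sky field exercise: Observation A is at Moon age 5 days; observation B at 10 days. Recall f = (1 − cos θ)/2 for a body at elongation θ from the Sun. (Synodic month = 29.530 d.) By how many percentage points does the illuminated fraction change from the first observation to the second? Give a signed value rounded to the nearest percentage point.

+51 pp

θ₁ = 360° × 5/29.530 = 61.0°, f₁ = (1 − cos θ₁)/2 = 0.257.
θ₂ = 360° × 10/29.530 = 121.9°, f₂ = (1 − cos θ₂)/2 = 0.764.
Change = f₂ − f₁ = +0.507 → +51 percentage points.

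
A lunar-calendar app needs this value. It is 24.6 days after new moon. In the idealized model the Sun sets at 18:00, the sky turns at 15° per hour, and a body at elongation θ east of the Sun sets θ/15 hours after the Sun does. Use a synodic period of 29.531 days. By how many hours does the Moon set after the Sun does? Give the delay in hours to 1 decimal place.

Phase angle: θ = 360°·(24.6 d)/(29.531 d) = 299.9°.
The Moon trails the Sun by θ/15 = 299.9/15 ≈ 19.99 hours.
So the Moon sets 19.99 h after the Sun.

20.0 h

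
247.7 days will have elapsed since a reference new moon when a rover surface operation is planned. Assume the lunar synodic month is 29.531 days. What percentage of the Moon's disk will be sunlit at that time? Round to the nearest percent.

88%

Reduce mod P: 247.7 − 8×29.531 = 11.45 d into the current lunation.
Elongation θ = 360° × 11.45/29.531 ≈ 139.6°.
With cos θ = (-0.762), the lit fraction is (1 − (-0.762))/2 ≈ 0.881, so 88%.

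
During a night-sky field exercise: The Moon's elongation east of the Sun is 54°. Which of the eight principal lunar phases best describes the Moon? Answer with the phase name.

waxing crescent

The waxing crescent sector spans roughly 22°–68°; 54° falls inside it.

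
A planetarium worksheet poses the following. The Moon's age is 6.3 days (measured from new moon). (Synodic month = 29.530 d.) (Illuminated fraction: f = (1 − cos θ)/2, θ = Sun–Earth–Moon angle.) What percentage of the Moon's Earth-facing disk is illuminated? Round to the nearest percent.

39%

Phase angle: θ = 360°·(6.3 d)/(29.530 d) = 76.8°.
With cos θ = 0.228, the lit fraction is (1 − 0.228)/2 ≈ 0.386, so 39%.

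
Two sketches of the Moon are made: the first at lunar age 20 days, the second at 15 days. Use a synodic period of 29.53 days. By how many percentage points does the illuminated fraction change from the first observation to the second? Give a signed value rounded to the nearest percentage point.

+28 percentage points

θ₁ = 360° × 20/29.53 = 243.8°, f₁ = (1 − cos θ₁)/2 = 0.721.
θ₂ = 360° × 15/29.53 = 182.9°, f₂ = (1 − cos θ₂)/2 = 0.999.
Change = f₂ − f₁ = +0.279 → +28 percentage points.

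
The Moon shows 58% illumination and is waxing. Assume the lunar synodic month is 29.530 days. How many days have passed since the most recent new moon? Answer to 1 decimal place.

8.1 days

Invert f = (1 − cos θ)/2 to get cos θ = 1 − 2(0.58) = -0.160, hence θ₀ = arccos -0.160 = 99.2°.
Waxing ⇒ before full, so θ = 99.2°.
At 360°/29.530 d per day, 99.2° corresponds to 8.14 days.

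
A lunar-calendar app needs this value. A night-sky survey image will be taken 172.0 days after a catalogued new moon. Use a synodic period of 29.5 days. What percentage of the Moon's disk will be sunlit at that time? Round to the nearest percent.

26%

Reduce mod P: 172.0 − 5×29.5 = 24.50 d into the current lunation.
The Moon has covered 24.50/29.5 of its cycle, so θ ≈ 360° × 24.50/29.5 = 299.0°.
cos 299.0° = 0.485, so f = (1 − 0.485)/2 = 0.258, so 26%.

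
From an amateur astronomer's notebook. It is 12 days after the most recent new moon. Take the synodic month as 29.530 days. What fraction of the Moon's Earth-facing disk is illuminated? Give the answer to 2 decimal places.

The Moon has covered 12/29.530 of its cycle, so θ ≈ 360° × 12/29.530 = 146.3°.
Illuminated fraction = (1 − cos 146.3°)/2 = (1 − (-0.832))/2 ≈ 0.916.

0.92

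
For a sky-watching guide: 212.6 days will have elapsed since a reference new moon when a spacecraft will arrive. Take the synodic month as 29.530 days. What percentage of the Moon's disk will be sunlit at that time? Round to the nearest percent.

Reduce mod P: 212.6 − 7×29.530 = 5.89 d into the current lunation.
The Moon has covered 5.89/29.530 of its cycle, so θ ≈ 360° × 5.89/29.530 = 71.8°.
Illuminated fraction = (1 − cos 71.8°)/2 = (1 − 0.312)/2 ≈ 0.344, so 34%.

34%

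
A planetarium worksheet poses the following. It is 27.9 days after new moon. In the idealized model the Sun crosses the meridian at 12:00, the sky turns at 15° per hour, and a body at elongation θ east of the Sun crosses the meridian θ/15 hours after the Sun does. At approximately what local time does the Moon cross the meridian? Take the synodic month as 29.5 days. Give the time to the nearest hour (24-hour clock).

11:00

Phase angle: θ = 360°·(27.9 d)/(29.5 d) = 340.5°.
The Moon trails the Sun by θ/15 = 340.5/15 ≈ 22.70 hours.
12:00 + 22.70 h ≈ 10:42 → 11:00 to the nearest hour.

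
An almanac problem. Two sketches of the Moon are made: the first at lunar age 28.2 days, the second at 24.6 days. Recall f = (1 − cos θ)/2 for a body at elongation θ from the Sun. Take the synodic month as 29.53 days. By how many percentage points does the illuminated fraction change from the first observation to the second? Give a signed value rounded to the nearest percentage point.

θ₁ = 360° × 28.2/29.53 = 343.8°, f₁ = (1 − cos θ₁)/2 = 0.020.
θ₂ = 360° × 24.6/29.53 = 299.9°, f₂ = (1 − cos θ₂)/2 = 0.251.
Change = f₂ − f₁ = +0.231 → +23 percentage points.

+23 pp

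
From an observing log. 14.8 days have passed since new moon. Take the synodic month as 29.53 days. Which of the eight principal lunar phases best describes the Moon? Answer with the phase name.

θ ≈ 360° × 14.8/29.53 = 180°, which falls in the full moon sector.

full moon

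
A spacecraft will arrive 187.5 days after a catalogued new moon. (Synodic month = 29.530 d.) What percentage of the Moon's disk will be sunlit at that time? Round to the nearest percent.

79%

Reduce mod P: 187.5 − 6×29.530 = 10.32 d into the current lunation.
Phase angle: θ = 360°·(10.32 d)/(29.530 d) = 125.8°.
With cos θ = (-0.585), the lit fraction is (1 − (-0.585))/2 ≈ 0.793, so 79%.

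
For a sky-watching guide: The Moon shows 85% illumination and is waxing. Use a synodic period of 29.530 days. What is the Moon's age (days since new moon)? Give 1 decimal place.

cos θ = 1 − 2f = -0.700, giving a principal value of 134.4°.
The Moon is waxing (0°–180°), so θ = 134.4° directly.
At 360°/29.530 d per day, 134.4° corresponds to 11.03 days.

11.0 days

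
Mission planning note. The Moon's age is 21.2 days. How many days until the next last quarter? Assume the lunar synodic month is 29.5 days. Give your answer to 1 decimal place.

0.9 days

Last quarter occurs at elongation 270°, i.e. at age 29.5 × 270/360 = 22.125 d.
That is 22.125 − 21.2 = 0.925 days ahead.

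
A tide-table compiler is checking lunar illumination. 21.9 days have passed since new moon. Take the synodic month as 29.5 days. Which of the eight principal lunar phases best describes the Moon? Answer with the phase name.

last quarter

θ ≈ 360° × 21.9/29.5 = 267°, which falls in the last quarter sector.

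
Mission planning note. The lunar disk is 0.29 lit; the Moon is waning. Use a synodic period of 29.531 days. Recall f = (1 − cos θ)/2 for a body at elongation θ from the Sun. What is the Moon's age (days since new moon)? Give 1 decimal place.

cos θ = 1 − 2f = 0.420, giving a principal value of 65.2°.
A waning Moon lies in 180°–360°, so θ = 360° − 65.2° = 294.8°.
Age = 29.531 × 294.8°/360° ≈ 24.19 days.

24.2 days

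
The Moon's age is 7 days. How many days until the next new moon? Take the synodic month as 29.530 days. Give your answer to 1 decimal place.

22.5 days

The next new moon completes the synodic month: 29.530 − 7 = 22.530 days.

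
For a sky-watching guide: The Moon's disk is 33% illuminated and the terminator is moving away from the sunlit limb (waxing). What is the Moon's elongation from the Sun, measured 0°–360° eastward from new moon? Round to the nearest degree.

70°

From f = (1 − cos θ)/2: cos θ = 1 − 2×0.33 = 0.340; arccos → 70.1°.
The Moon is waxing (0°–180°), so θ = 70.1° directly.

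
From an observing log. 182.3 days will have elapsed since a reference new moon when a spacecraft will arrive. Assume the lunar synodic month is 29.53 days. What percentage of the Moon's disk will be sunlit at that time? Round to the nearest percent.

27%

Reduce mod P: 182.3 − 6×29.53 = 5.12 d into the current lunation.
Phase angle: θ = 360°·(5.12 d)/(29.53 d) = 62.4°.
cos 62.4° = 0.463, so f = (1 − 0.463)/2 = 0.268, so 27%.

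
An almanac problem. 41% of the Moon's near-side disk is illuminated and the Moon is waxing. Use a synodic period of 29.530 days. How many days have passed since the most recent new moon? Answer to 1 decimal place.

Invert f = (1 − cos θ)/2 to get cos θ = 1 − 2(0.41) = 0.180, hence θ₀ = arccos 0.180 = 79.6°.
The Moon is waxing (0°–180°), so θ = 79.6° directly.
That fraction of the synodic month is 79.6/360 × 29.530 d ≈ 6.53 d.

6.5 days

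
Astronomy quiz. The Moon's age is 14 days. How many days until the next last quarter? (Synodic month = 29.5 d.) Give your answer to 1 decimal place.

8.1 days

Last quarter occurs at elongation 270°, i.e. at age 29.5 × 270/360 = 22.125 d.
So 8.125 days remain (22.125 − 14).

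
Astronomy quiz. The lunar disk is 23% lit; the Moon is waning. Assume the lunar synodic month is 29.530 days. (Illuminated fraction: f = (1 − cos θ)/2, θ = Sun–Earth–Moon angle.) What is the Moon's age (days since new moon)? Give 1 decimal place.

24.8 days

cos θ = 1 − 2f = 0.540, giving a principal value of 57.3°.
Waning ⇒ past full, so θ = 360° − 57.3° = 302.7°.
That fraction of the synodic month is 302.7/360 × 29.530 d ≈ 24.83 d.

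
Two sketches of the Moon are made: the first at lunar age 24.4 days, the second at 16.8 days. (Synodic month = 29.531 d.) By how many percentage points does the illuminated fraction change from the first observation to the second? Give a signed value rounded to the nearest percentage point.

First observation: θ = 360°·24.4/29.531 = 297.5°, so f = 0.270.
Second observation: θ = 204.8°, f = 0.954.
Δf = 0.954 − 0.270 = +0.684, i.e. +68 pp.

+68 pp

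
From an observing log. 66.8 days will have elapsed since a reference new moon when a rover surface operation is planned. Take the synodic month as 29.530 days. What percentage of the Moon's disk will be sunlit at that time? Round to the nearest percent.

54%

66.8/29.530 = 2.262 lunations, so 2 complete cycles and 7.74 d into the next.
Elongation θ = 360° × 7.74/29.530 ≈ 94.4°.
With cos θ = (-0.076), the lit fraction is (1 − (-0.076))/2 ≈ 0.538, so 54%.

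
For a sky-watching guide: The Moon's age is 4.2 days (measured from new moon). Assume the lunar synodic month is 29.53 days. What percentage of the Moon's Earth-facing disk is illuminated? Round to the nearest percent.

Phase angle: θ = 360°·(4.2 d)/(29.53 d) = 51.2°.
cos 51.2° = 0.627, so f = (1 − 0.627)/2 = 0.187, so 19%.

19%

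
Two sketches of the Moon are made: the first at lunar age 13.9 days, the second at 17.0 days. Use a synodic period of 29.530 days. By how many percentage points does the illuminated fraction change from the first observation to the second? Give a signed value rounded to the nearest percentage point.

θ₁ = 360° × 13.9/29.530 = 169.5°, f₁ = (1 − cos θ₁)/2 = 0.992.
θ₂ = 360° × 17.0/29.530 = 207.2°, f₂ = (1 − cos θ₂)/2 = 0.945.
Change = f₂ − f₁ = -0.047 → -5 percentage points.

-5 pp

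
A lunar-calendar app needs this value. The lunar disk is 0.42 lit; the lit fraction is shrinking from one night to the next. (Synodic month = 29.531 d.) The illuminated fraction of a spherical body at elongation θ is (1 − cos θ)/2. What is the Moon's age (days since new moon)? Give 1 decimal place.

22.9 days

Invert f = (1 − cos θ)/2 to get cos θ = 1 − 2(0.42) = 0.160, hence θ₀ = arccos 0.160 = 80.8°.
Since the Moon is past full (waning), take the reflex angle: θ = 360° − 80.8° = 279.2°.
Age = 29.531 × 279.2°/360° ≈ 22.90 days.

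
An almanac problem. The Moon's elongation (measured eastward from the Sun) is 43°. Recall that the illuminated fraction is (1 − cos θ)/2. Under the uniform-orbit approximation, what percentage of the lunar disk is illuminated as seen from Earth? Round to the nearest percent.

f = (1 − cos 43°)/2 = (1 − 0.731)/2 ≈ 0.134, i.e. 13%.

13%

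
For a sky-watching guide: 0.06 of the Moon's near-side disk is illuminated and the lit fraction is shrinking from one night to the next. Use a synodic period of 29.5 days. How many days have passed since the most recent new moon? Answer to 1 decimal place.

From f = (1 − cos θ)/2: cos θ = 1 − 2×0.06 = 0.880; arccos → 28.4°.
Since the Moon is past full (waning), take the reflex angle: θ = 360° − 28.4° = 331.6°.
At 360°/29.5 d per day, 331.6° corresponds to 27.18 days.

27.2 days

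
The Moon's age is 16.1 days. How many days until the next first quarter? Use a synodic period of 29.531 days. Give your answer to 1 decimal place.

20.8 days

First quarter is 0.25 of the way through the cycle: age 0.25 × 29.531 = 7.383 d.
Already past this cycle's first quarter; the next is at 7.383 + 29.531 = 36.914 d, so 36.914 − 16.1 = 20.814 days.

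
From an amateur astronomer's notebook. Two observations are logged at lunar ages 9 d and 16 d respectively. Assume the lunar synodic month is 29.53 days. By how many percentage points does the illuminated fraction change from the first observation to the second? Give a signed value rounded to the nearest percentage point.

+31 percentage points

θ₁ = 360° × 9/29.53 = 109.7°, f₁ = (1 − cos θ₁)/2 = 0.669.
θ₂ = 360° × 16/29.53 = 195.1°, f₂ = (1 − cos θ₂)/2 = 0.983.
Change = f₂ − f₁ = +0.314 → +31 percentage points.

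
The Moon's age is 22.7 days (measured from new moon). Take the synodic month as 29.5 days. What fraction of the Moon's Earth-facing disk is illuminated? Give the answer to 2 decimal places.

Elongation θ = 360° × 22.7/29.5 ≈ 277.0°.
With cos θ = 0.122, the lit fraction is (1 − 0.122)/2 ≈ 0.439.

0.44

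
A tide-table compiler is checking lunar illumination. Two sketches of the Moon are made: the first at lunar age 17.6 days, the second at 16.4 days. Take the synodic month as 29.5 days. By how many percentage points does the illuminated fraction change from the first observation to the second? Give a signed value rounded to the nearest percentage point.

θ₁ = 360° × 17.6/29.5 = 214.8°, f₁ = (1 − cos θ₁)/2 = 0.911.
θ₂ = 360° × 16.4/29.5 = 200.1°, f₂ = (1 − cos θ₂)/2 = 0.969.
Change = f₂ − f₁ = +0.059 → +6 percentage points.

+6 percentage points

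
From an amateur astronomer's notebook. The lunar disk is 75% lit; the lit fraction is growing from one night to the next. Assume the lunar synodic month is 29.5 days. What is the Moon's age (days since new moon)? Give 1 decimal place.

Invert f = (1 − cos θ)/2 to get cos θ = 1 − 2(0.75) = -0.500, hence θ₀ = arccos -0.500 = 120.0°.
Waxing ⇒ before full, so θ = 120.0°.
That fraction of the synodic month is 120.0/360 × 29.5 d ≈ 9.83 d.

9.8 days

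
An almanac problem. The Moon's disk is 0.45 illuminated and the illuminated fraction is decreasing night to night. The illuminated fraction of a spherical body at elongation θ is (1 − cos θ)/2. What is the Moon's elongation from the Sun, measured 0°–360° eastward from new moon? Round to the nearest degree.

276°

From f = (1 − cos θ)/2: cos θ = 1 − 2×0.45 = 0.100; arccos → 84.3°.
Waning ⇒ past full, so θ = 360° − 84.3° = 275.7°.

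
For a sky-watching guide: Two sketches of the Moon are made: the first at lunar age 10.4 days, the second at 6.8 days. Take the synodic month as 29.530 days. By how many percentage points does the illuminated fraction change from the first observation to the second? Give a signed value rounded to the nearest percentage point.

-36 pp

θ₁ = 360° × 10.4/29.530 = 126.8°, f₁ = (1 − cos θ₁)/2 = 0.799.
θ₂ = 360° × 6.8/29.530 = 82.9°, f₂ = (1 − cos θ₂)/2 = 0.438.
Change = f₂ − f₁ = -0.361 → -36 percentage points.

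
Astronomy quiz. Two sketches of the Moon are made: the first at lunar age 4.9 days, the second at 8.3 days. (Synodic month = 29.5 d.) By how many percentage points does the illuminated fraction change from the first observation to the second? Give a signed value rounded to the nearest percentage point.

+35 percentage points

θ₁ = 360° × 4.9/29.5 = 59.8°, f₁ = (1 − cos θ₁)/2 = 0.248.
θ₂ = 360° × 8.3/29.5 = 101.3°, f₂ = (1 − cos θ₂)/2 = 0.598.
Change = f₂ − f₁ = +0.349 → +35 percentage points.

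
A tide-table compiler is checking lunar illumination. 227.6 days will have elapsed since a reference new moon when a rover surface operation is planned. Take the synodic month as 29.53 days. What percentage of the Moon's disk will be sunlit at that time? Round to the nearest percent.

63%

227.6/29.53 = 7.707 lunations, so 7 complete cycles and 20.89 d into the next.
Elongation θ = 360° × 20.89/29.53 ≈ 254.7°.
With cos θ = (-0.264), the lit fraction is (1 − (-0.264))/2 ≈ 0.632, so 63%.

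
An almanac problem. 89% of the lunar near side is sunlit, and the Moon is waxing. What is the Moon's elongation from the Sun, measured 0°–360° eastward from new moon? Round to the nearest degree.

141°

cos θ = 1 − 2f = -0.780, giving a principal value of 141.3°.
Waxing ⇒ before full, so θ = 141.3°.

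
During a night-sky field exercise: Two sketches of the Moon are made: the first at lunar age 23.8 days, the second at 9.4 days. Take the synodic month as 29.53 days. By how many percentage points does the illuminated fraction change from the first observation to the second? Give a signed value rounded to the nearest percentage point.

+38 percentage points

First observation: θ = 360°·23.8/29.53 = 290.1°, so f = 0.328.
Second observation: θ = 114.6°, f = 0.708.
Δf = 0.708 − 0.328 = +0.380, i.e. +38 pp.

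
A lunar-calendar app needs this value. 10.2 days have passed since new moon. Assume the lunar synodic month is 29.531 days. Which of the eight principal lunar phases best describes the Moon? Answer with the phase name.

θ ≈ 360° × 10.2/29.531 = 124°, which falls in the waxing gibbous sector.

waxing gibbous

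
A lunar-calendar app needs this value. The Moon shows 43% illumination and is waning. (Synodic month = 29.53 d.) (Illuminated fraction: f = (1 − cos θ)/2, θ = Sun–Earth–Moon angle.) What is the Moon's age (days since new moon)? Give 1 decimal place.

22.8 days

cos θ = 1 − 2f = 0.140, giving a principal value of 82.0°.
Waning ⇒ past full, so θ = 360° − 82.0° = 278.0°.
That fraction of the synodic month is 278.0/360 × 29.53 d ≈ 22.81 d.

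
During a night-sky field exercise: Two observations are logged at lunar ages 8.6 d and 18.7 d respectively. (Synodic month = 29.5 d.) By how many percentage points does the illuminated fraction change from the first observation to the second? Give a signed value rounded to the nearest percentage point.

θ₁ = 360° × 8.6/29.5 = 104.9°, f₁ = (1 − cos θ₁)/2 = 0.629.
θ₂ = 360° × 18.7/29.5 = 228.2°, f₂ = (1 − cos θ₂)/2 = 0.833.
Change = f₂ − f₁ = +0.204 → +20 percentage points.

+20 pp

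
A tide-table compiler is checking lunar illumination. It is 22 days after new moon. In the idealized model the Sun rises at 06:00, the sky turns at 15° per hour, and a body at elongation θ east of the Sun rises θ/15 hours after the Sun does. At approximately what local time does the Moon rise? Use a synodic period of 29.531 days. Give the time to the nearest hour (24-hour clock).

Phase angle: θ = 360°·(22 d)/(29.531 d) = 268.2°.
Delay after the Sun = 268.2° / (15°/h) ≈ 17.88 h.
06:00 + 17.88 h ≈ 23:53 → 00:00 to the nearest hour.

00:00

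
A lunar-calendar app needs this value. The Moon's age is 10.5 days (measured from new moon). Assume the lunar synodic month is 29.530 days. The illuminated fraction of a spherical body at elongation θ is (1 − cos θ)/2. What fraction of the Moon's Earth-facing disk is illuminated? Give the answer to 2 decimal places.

Elongation θ = 360° × 10.5/29.530 ≈ 128.0°.
cos 128.0° = (-0.616), so f = (1 − (-0.616))/2 = 0.808.

0.81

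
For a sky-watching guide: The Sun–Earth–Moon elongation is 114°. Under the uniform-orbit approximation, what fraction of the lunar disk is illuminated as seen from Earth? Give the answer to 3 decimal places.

cos 114° = (-0.407), so f = (1 − (-0.407))/2 = 0.703.

0.703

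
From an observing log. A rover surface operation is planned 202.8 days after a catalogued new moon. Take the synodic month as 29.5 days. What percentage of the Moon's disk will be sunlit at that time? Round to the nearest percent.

15%

Reduce mod P: 202.8 − 6×29.5 = 25.80 d into the current lunation.
Elongation θ = 360° × 25.80/29.5 ≈ 314.8°.
With cos θ = 0.705, the lit fraction is (1 − 0.705)/2 ≈ 0.147, so 15%.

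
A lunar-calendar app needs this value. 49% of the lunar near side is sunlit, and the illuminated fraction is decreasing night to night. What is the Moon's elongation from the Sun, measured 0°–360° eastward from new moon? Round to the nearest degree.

271°

From f = (1 − cos θ)/2: cos θ = 1 − 2×0.49 = 0.020; arccos → 88.9°.
Waning ⇒ past full, so θ = 360° − 88.9° = 271.1°.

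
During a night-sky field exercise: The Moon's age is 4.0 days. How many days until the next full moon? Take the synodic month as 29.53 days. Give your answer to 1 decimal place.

Full moon is 0.5 of the way through the cycle: age 0.5 × 29.53 = 14.765 d.
So 10.765 days remain (14.765 − 4.0).

10.8 days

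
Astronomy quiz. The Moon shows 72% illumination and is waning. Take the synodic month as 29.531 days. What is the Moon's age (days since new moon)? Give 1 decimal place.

20.0 days

cos θ = 1 − 2f = -0.440, giving a principal value of 116.1°.
Waning ⇒ past full, so θ = 360° − 116.1° = 243.9°.
Age = 29.531 × 243.9°/360° ≈ 20.01 days.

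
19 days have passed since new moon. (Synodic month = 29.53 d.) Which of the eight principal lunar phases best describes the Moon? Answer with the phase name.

waning gibbous

θ ≈ 360° × 19/29.53 = 232°, which falls in the waning gibbous sector.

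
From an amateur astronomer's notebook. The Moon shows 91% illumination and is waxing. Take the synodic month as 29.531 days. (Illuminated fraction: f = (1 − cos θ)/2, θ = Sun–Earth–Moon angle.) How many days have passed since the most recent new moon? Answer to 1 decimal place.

Invert f = (1 − cos θ)/2 to get cos θ = 1 − 2(0.91) = -0.820, hence θ₀ = arccos -0.820 = 145.1°.
Waxing ⇒ before full, so θ = 145.1°.
At 360°/29.531 d per day, 145.1° corresponds to 11.90 days.

11.9 days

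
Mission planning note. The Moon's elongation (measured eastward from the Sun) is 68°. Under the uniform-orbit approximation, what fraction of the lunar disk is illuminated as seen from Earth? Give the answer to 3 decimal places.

Half-versine of 68°: (1 − 0.375)/2 = 0.313.

0.313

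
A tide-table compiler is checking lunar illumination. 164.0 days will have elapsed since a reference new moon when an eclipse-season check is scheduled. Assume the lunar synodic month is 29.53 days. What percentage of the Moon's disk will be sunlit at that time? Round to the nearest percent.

164.0 d spans 5 complete synodic months (5 × 29.53 = 147.65 d) plus 16.35 d.
Elongation θ = 360° × 16.35/29.53 ≈ 199.3°.
With cos θ = (-0.944), the lit fraction is (1 − (-0.944))/2 ≈ 0.972, so 97%.

97%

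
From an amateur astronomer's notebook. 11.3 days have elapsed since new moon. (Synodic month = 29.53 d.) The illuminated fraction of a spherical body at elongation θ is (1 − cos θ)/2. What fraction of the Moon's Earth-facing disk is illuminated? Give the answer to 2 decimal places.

Elongation θ = 360° × 11.3/29.53 ≈ 137.8°.
cos 137.8° = (-0.740), so f = (1 − (-0.740))/2 = 0.870.

0.87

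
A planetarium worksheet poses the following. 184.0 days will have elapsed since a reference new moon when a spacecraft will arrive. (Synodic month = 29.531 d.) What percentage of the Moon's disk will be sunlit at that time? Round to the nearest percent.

44%

184.0/29.531 = 6.231 lunations, so 6 complete cycles and 6.81 d into the next.
Elongation θ = 360° × 6.81/29.531 ≈ 83.1°.
With cos θ = 0.121, the lit fraction is (1 − 0.121)/2 ≈ 0.440, so 44%.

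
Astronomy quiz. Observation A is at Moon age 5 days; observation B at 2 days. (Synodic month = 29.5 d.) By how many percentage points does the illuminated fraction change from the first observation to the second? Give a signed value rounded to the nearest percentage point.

-21 pp

θ₁ = 360° × 5/29.5 = 61.0°, f₁ = (1 − cos θ₁)/2 = 0.258.
θ₂ = 360° × 2/29.5 = 24.4°, f₂ = (1 − cos θ₂)/2 = 0.045.
Change = f₂ − f₁ = -0.213 → -21 percentage points.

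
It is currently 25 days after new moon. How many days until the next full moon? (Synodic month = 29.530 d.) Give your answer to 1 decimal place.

Full moon is 0.5 of the way through the cycle: age 0.5 × 29.530 = 14.765 d.
This lunation's full moon (14.765 d) has passed, so add one period: 44.295 − 25 = 19.295 days.

19.3 days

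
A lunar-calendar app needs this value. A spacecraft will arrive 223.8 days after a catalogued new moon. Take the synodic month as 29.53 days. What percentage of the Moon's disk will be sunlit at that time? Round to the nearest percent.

94%

223.8/29.53 = 7.579 lunations, so 7 complete cycles and 17.09 d into the next.
Phase angle: θ = 360°·(17.09 d)/(29.53 d) = 208.3°.
cos 208.3° = (-0.880), so f = (1 − (-0.880))/2 = 0.940, so 94%.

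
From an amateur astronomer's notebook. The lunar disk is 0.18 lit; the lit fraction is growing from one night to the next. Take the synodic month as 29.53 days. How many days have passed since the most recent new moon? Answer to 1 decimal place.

4.1 days

Invert f = (1 − cos θ)/2 to get cos θ = 1 − 2(0.18) = 0.640, hence θ₀ = arccos 0.640 = 50.2°.
Before full moon the principal value applies: θ = 50.2°.
At 360°/29.53 d per day, 50.2° corresponds to 4.12 days.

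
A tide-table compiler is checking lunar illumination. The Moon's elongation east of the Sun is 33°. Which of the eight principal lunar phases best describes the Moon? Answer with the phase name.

33° lies in the waxing crescent sector of the 8-phase cycle.

waxing crescent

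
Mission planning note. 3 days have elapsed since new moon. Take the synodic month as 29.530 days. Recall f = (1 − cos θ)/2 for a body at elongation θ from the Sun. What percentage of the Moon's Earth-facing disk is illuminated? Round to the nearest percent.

10%

The Moon has covered 3/29.530 of its cycle, so θ ≈ 360° × 3/29.530 = 36.6°.
With cos θ = 0.803, the lit fraction is (1 − 0.803)/2 ≈ 0.098, so 10%.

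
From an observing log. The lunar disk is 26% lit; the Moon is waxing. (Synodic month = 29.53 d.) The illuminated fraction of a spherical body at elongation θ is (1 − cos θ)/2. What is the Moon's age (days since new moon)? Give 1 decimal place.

5.0 days

From f = (1 − cos θ)/2: cos θ = 1 − 2×0.26 = 0.480; arccos → 61.3°.
Before full moon the principal value applies: θ = 61.3°.
Age = 29.53 × 61.3°/360° ≈ 5.03 days.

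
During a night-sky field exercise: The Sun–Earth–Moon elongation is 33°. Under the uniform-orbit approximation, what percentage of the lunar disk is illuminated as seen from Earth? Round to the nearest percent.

cos 33° = 0.839, so f = (1 − 0.839)/2 = 0.081, i.e. 8%.

8%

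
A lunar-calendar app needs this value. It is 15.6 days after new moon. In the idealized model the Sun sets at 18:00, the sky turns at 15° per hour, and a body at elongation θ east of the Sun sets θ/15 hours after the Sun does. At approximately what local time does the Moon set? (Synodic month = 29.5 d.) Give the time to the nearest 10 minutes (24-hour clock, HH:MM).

The Moon has covered 15.6/29.5 of its cycle, so θ ≈ 360° × 15.6/29.5 = 190.4°.
At 15° of sky rotation per hour, 190.4° corresponds to a 12.69 h lag.
18:00 + 12.692 h ≈ 06:41 → 06:40 to the nearest ten minutes.

06:40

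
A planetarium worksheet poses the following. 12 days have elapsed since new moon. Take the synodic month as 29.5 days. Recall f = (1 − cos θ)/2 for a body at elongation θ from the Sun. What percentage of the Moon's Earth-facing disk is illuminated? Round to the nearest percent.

Phase angle: θ = 360°·(12 d)/(29.5 d) = 146.4°.
cos 146.4° = (-0.833), so f = (1 − (-0.833))/2 = 0.917, so 92%.

92%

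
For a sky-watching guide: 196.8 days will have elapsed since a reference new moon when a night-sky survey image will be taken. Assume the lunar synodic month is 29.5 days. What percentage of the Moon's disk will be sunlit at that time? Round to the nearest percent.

74%

196.8 d spans 6 complete synodic months (6 × 29.5 = 177.00 d) plus 19.80 d.
Phase angle: θ = 360°·(19.80 d)/(29.5 d) = 241.6°.
cos 241.6° = (-0.475), so f = (1 − (-0.475))/2 = 0.738, so 74%.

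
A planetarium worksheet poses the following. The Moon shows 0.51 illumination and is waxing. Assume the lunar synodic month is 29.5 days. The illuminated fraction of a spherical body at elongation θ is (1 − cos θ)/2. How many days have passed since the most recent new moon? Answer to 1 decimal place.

cos θ = 1 − 2f = -0.020, giving a principal value of 91.1°.
Before full moon the principal value applies: θ = 91.1°.
That fraction of the synodic month is 91.1/360 × 29.5 d ≈ 7.47 d.

7.5 days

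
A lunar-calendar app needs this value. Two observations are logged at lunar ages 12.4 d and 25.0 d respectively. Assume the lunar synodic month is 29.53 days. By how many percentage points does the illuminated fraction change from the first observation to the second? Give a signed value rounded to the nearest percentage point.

-72 percentage points

θ₁ = 360° × 12.4/29.53 = 151.2°, f₁ = (1 − cos θ₁)/2 = 0.938.
θ₂ = 360° × 25.0/29.53 = 304.8°, f₂ = (1 − cos θ₂)/2 = 0.215.
Change = f₂ − f₁ = -0.723 → -72 percentage points.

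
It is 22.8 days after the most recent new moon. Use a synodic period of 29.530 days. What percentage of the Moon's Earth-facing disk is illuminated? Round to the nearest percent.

43%

Phase angle: θ = 360°·(22.8 d)/(29.530 d) = 278.0°.
With cos θ = 0.138, the lit fraction is (1 − 0.138)/2 ≈ 0.431, so 43%.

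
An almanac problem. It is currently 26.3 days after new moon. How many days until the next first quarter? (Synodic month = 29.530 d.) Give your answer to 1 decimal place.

10.6 days

First quarter occurs at elongation 90°, i.e. at age 29.530 × 90/360 = 7.383 d.
This lunation's first quarter (7.383 d) has passed, so add one period: 36.913 − 26.3 = 10.613 days.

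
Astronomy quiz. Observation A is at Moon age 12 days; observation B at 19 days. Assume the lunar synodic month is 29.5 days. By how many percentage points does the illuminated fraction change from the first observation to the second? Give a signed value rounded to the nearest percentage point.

θ₁ = 360° × 12/29.5 = 146.4°, f₁ = (1 − cos θ₁)/2 = 0.917.
θ₂ = 360° × 19/29.5 = 231.9°, f₂ = (1 − cos θ₂)/2 = 0.809.
Change = f₂ − f₁ = -0.108 → -11 percentage points.

-11 pp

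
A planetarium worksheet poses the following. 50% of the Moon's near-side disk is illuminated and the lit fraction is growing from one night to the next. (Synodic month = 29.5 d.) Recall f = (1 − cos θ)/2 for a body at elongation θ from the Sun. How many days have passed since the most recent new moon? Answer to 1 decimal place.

7.4 days

From f = (1 − cos θ)/2: cos θ = 1 − 2×0.50 = 0.000; arccos → 90.0°.
Before full moon the principal value applies: θ = 90.0°.
Age = 29.5 × 90.0°/360° ≈ 7.38 days.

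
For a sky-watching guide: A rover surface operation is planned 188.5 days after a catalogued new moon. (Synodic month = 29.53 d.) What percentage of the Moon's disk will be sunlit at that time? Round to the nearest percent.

87%

188.5 d spans 6 complete synodic months (6 × 29.53 = 177.18 d) plus 11.32 d.
The Moon has covered 11.32/29.53 of its cycle, so θ ≈ 360° × 11.32/29.53 = 138.0°.
cos 138.0° = (-0.743), so f = (1 − (-0.743))/2 = 0.872, so 87%.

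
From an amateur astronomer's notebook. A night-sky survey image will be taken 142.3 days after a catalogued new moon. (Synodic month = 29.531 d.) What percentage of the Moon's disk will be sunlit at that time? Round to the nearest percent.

29%

Reduce mod P: 142.3 − 4×29.531 = 24.18 d into the current lunation.
Phase angle: θ = 360°·(24.18 d)/(29.531 d) = 294.7°.
With cos θ = 0.418, the lit fraction is (1 − 0.418)/2 ≈ 0.291, so 29%.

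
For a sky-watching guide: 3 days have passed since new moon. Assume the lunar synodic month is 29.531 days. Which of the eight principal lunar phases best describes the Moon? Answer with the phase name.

At 3/29.531 of the cycle, θ ≈ 37° — the waxing crescent range.

waxing crescent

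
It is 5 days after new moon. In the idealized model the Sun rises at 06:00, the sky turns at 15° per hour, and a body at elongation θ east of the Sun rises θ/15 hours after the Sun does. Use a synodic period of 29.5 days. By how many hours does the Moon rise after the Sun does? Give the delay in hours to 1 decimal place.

4.1 h

Elongation θ = 360° × 5/29.5 ≈ 61.0°.
Delay after the Sun = 61.0° / (15°/h) ≈ 4.07 h.
So the Moon rises 4.07 h after the Sun.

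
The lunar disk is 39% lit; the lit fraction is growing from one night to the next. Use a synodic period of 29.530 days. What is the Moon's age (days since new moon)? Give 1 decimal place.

cos θ = 1 − 2f = 0.220, giving a principal value of 77.3°.
Waxing ⇒ before full, so θ = 77.3°.
Age = 29.530 × 77.3°/360° ≈ 6.34 days.

6.3 days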